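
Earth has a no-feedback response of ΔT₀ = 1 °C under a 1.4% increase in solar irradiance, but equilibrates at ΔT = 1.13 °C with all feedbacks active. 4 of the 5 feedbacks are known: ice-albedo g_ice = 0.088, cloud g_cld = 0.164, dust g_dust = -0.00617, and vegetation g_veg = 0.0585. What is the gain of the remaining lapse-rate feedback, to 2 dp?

-0.19

Amplification A = ΔT/ΔT₀ = 1.13/1 = 1.13.
Total gain g = 1 − 1/A = 1 − 1/1.13 = 0.115.
Known gains sum to 0.088 + 0.164 − 0.00617 + 0.0585 = 0.30433.
g_lr = 0.115 − 0.30433 = -0.19.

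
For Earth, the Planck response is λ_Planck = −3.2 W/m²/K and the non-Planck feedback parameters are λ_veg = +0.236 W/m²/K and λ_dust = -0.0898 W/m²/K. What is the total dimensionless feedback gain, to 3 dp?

0.046

Convert to gains: g_veg = 0.236/3.2 = 0.07375; g_dust = -0.0898/3.2 = -0.02806.
Total gain g = 0.04569.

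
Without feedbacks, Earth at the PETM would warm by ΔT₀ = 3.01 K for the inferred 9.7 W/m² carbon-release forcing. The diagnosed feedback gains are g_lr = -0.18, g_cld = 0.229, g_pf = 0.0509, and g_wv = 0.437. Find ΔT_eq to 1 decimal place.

Total gain g = -0.18 + 0.229 + 0.0509 + 0.437 = 0.5369.
Amplification A = 1/(1 − 0.5369) = 2.159.
ΔT = 3.01 × 2.159 = 6.5 K.

6.5 K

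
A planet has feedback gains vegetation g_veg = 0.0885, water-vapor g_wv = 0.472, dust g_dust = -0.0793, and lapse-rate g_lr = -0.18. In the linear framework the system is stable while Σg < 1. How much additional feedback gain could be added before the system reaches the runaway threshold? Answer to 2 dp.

Current total gain = 0.0885 + 0.472 − 0.0793 − 0.18 = 0.3012.
Margin to runaway = 1 − 0.3012 = 0.70.

0.70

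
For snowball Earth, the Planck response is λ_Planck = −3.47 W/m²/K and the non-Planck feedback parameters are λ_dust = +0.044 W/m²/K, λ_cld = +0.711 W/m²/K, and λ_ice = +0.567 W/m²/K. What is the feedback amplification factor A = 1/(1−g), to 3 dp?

1.615

Convert to gains: g_dust = 0.044/3.47 = 0.01268; g_cld = 0.711/3.47 = 0.2049; g_ice = 0.567/3.47 = 0.1634.
Total gain g = 0.38098.
A = 1/(1 − 0.38098) = 1.615.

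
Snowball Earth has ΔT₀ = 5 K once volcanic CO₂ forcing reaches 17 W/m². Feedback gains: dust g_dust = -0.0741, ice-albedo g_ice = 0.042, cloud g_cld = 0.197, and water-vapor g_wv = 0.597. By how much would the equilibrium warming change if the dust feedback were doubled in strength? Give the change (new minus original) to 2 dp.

-4.98 K

Original: g = 0.7619, ΔT = 5/(1−0.7619) = 20.9996 K.
With doubled dust: g' = 0.6878, ΔT' = 5/(1−0.6878) = 16.0154 K.
Change = 16.0154 − 20.9996 = -4.98 K.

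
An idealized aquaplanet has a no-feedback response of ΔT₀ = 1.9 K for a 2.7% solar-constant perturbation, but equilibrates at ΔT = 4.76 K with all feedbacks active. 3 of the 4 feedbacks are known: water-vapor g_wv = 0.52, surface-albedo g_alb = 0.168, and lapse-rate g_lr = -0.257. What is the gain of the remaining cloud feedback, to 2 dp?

0.17

Amplification A = ΔT/ΔT₀ = 4.76/1.9 = 2.505.
Total gain g = 1 − 1/A = 1 − 1/2.505 = 0.6008.
Known gains sum to 0.52 + 0.168 − 0.257 = 0.431.
g_cld = 0.6008 − 0.431 = 0.17.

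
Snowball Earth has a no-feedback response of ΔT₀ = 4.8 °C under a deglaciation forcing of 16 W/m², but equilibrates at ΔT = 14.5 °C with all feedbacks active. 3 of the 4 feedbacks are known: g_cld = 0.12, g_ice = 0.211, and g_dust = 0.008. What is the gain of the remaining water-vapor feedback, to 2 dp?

0.33

Amplification A = ΔT/ΔT₀ = 14.5/4.8 = 3.021.
Total gain g = 1 − 1/A = 1 − 1/3.021 = 0.669.
Known gains sum to 0.12 + 0.211 + 0.008 = 0.339.
g_wv = 0.669 − 0.339 = 0.33.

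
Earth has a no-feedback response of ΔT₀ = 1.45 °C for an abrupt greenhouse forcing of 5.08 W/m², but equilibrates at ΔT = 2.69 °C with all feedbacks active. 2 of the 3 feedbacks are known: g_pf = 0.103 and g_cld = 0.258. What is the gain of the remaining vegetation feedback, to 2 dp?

0.10

Amplification A = ΔT/ΔT₀ = 2.69/1.45 = 1.855.
Total gain g = 1 − 1/A = 1 − 1/1.855 = 0.4609.
Known gains sum to 0.103 + 0.258 = 0.361.
g_veg = 0.4609 − 0.361 = 0.10.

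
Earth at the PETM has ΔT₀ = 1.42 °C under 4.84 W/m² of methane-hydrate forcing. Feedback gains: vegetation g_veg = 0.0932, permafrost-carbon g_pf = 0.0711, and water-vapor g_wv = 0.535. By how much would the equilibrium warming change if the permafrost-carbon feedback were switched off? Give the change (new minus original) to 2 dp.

-0.90 °C

Original: g = 0.6993, ΔT = 1.42/(1−0.6993) = 4.7223 °C.
Without permafrost-carbon: g' = 0.6282, ΔT' = 1.42/(1−0.6282) = 3.8193 °C.
Change = 3.8193 − 4.7223 = -0.90 °C.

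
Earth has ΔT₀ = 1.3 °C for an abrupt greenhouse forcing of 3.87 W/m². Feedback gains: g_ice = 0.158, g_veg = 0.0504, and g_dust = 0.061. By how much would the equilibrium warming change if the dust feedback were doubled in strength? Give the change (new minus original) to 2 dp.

Original: g = 0.2694, ΔT = 1.3/(1−0.2694) = 1.7794 °C.
With doubled dust: g' = 0.3304, ΔT' = 1.3/(1−0.3304) = 1.9415 °C.
Change = 1.9415 − 1.7794 = 0.16 °C.

0.16 °C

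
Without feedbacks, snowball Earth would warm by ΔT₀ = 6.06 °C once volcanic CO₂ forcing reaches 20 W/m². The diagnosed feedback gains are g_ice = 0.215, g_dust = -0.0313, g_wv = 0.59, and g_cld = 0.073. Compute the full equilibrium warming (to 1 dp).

39.5 °C

Total gain g = 0.215 − 0.0313 + 0.59 + 0.073 = 0.8467.
Amplification A = 1/(1 − 0.8467) = 6.523.
ΔT = 6.06 × 6.523 = 39.5 °C.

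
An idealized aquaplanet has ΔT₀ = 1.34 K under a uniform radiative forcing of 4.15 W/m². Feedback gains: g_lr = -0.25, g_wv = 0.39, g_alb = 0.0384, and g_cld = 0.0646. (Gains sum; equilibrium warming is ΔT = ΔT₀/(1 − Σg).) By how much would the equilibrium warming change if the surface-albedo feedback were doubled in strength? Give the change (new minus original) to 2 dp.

Original: g = 0.243, ΔT = 1.34/(1−0.243) = 1.7701 K.
With doubled surface-albedo: g' = 0.2814, ΔT' = 1.34/(1−0.2814) = 1.8647 K.
Change = 1.8647 − 1.7701 = 0.09 K.

0.09 K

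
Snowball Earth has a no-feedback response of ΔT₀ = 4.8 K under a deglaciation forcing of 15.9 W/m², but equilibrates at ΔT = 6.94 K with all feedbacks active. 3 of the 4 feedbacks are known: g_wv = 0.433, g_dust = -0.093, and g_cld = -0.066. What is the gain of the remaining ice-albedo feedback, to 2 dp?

Amplification A = ΔT/ΔT₀ = 6.94/4.8 = 1.446.
Total gain g = 1 − 1/A = 1 − 1/1.446 = 0.3084.
Known gains sum to 0.433 − 0.093 − 0.066 = 0.274.
g_ice = 0.3084 − 0.274 = 0.03.

0.03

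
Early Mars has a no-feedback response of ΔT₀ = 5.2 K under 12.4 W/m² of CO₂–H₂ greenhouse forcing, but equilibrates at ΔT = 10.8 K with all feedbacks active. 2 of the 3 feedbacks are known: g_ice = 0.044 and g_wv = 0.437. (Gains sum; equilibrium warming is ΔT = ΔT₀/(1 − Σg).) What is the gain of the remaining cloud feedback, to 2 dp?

0.04

Amplification A = ΔT/ΔT₀ = 10.8/5.2 = 2.077.
Total gain g = 1 − 1/A = 1 − 1/2.077 = 0.5185.
Known gains sum to 0.044 + 0.437 = 0.481.
g_cld = 0.5185 − 0.481 = 0.04.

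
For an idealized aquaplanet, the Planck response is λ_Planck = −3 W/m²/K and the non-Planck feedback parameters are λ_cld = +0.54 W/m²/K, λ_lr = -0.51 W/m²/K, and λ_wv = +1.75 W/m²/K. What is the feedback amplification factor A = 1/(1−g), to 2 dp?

2.46

Convert to gains: g_cld = 0.54/3 = 0.18; g_lr = -0.51/3 = -0.17; g_wv = 1.75/3 = 0.5833.
Total gain g = 0.5933.
A = 1/(1 − 0.5933) = 2.46.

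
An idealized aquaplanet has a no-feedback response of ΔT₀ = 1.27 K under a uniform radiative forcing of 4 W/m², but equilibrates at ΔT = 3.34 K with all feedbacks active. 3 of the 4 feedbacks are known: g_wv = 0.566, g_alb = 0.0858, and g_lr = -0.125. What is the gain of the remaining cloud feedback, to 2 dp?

0.09

Amplification A = ΔT/ΔT₀ = 3.34/1.27 = 2.63.
Total gain g = 1 − 1/A = 1 − 1/2.63 = 0.6198.
Known gains sum to 0.566 + 0.0858 − 0.125 = 0.5268.
g_cld = 0.6198 − 0.5268 = 0.09.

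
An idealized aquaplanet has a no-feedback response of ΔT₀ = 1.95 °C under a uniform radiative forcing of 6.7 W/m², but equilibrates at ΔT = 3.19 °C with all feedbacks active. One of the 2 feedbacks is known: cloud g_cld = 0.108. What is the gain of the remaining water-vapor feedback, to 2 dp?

Amplification A = ΔT/ΔT₀ = 3.19/1.95 = 1.636.
Total gain g = 1 − 1/A = 1 − 1/1.636 = 0.3888.
The known gain is 0.108.
g_wv = 0.3888 − 0.108 = 0.28.

0.28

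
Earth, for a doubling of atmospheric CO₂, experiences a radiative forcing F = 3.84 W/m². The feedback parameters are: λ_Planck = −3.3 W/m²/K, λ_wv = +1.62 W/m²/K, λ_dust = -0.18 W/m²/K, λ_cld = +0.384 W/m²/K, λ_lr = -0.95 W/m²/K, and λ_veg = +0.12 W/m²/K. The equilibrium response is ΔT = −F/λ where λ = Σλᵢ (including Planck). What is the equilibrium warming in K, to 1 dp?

Net feedback parameter λ = (−3.3) + (+1.62) + (-0.18) + (+0.384) + (-0.95) + (+0.12) = -2.306 W/m²/K.
ΔT = −F/λ = −3.84/(-2.306) = 1.7 K.

1.7 K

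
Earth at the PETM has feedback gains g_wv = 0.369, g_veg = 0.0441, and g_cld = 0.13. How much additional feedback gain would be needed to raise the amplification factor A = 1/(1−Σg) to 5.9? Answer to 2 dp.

Current total gain = 0.5431.
Target gain for A = 5.9: g* = 1 − 1/5.9 = 0.8305.
Additional gain needed = 0.8305 − 0.5431 = 0.29.

0.29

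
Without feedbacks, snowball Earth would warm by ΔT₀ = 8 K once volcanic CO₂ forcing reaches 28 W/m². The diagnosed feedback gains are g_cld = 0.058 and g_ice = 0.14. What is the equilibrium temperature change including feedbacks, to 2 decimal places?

9.98 K

Total gain g = 0.058 + 0.14 = 0.198.
Amplification A = 1/(1 − 0.198) = 1.247.
ΔT = 8 × 1.247 = 9.98 K.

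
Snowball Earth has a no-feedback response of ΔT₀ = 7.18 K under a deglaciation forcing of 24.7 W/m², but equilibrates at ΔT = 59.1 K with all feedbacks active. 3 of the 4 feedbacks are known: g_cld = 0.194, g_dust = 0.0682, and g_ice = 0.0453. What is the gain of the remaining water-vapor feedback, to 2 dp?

Amplification A = ΔT/ΔT₀ = 59.1/7.18 = 8.231.
Total gain g = 1 − 1/A = 1 − 1/8.231 = 0.8785.
Known gains sum to 0.194 + 0.0682 + 0.0453 = 0.3075.
g_wv = 0.8785 − 0.3075 = 0.57.

0.57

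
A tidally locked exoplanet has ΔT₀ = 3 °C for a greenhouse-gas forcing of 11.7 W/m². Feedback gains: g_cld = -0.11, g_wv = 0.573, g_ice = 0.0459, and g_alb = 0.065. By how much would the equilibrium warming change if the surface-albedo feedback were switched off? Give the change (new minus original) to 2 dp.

-0.93 °C

Original: g = 0.5739, ΔT = 3/(1−0.5739) = 7.0406 °C.
Without surface-albedo: g' = 0.5089, ΔT' = 3/(1−0.5089) = 6.1087 °C.
Change = 6.1087 − 7.0406 = -0.93 °C.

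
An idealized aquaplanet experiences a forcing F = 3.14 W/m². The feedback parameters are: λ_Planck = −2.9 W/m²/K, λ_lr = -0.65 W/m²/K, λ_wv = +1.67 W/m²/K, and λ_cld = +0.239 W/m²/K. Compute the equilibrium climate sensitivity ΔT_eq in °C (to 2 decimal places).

Net feedback parameter λ = (−2.9) + (-0.65) + (+1.67) + (+0.239) = -1.641 W/m²/K.
ΔT = −F/λ = −3.14/(-1.641) = 1.91 °C.

1.91 °C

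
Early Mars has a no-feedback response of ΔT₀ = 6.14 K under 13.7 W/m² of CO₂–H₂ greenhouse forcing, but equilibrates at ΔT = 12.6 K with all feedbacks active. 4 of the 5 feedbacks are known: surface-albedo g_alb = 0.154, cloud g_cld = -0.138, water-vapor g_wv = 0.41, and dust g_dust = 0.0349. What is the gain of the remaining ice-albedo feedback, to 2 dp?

Amplification A = ΔT/ΔT₀ = 12.6/6.14 = 2.052.
Total gain g = 1 − 1/A = 1 − 1/2.052 = 0.5127.
Known gains sum to 0.154 − 0.138 + 0.41 + 0.0349 = 0.4609.
g_ice = 0.5127 − 0.4609 = 0.05.

0.05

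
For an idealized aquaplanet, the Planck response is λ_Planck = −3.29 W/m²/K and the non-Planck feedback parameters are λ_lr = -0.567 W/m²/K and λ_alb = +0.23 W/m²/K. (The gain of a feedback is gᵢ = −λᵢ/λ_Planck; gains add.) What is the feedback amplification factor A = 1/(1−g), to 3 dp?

Convert to gains: g_lr = -0.567/3.29 = -0.1723; g_alb = 0.23/3.29 = 0.06991.
Total gain g = -0.10239.
A = 1/(1 + 0.10239) = 0.907.

0.907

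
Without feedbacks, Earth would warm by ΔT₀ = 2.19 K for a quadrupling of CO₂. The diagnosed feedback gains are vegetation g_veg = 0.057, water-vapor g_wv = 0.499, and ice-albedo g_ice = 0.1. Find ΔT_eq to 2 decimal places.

6.37 K

Total gain g = 0.057 + 0.499 + 0.1 = 0.656.
Amplification A = 1/(1 − 0.656) = 2.907.
ΔT = 2.19 × 2.907 = 6.37 K.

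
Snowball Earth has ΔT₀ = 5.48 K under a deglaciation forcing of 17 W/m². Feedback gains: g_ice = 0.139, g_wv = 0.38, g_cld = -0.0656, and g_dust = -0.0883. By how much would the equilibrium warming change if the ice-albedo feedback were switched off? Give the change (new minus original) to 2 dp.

-1.55 K

Original: g = 0.3651, ΔT = 5.48/(1−0.3651) = 8.6313 K.
Without ice-albedo: g' = 0.2261, ΔT' = 5.48/(1−0.2261) = 7.0810 K.
Change = 7.0810 − 8.6313 = -1.55 K.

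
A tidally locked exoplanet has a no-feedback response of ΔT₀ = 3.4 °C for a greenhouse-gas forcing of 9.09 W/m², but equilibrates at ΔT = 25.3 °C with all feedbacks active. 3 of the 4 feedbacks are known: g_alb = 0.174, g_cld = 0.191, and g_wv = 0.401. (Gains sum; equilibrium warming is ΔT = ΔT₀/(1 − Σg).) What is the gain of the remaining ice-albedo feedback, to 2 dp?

0.10

Amplification A = ΔT/ΔT₀ = 25.3/3.4 = 7.441.
Total gain g = 1 − 1/A = 1 − 1/7.441 = 0.8656.
Known gains sum to 0.174 + 0.191 + 0.401 = 0.766.
g_ice = 0.8656 − 0.766 = 0.10.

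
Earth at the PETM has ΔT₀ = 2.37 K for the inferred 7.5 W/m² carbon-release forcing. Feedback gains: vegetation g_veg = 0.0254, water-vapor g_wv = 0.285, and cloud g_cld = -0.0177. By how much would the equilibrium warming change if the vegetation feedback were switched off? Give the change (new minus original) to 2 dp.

Original: g = 0.2927, ΔT = 2.37/(1−0.2927) = 3.3508 K.
Without vegetation: g' = 0.2673, ΔT' = 2.37/(1−0.2673) = 3.2346 K.
Change = 3.2346 − 3.3508 = -0.12 K.

-0.12 K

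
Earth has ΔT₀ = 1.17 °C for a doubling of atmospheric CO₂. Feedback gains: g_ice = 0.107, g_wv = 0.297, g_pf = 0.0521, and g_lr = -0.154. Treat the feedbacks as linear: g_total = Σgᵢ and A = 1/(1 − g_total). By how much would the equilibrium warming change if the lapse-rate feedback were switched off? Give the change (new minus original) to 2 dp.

0.47 °C

Original: g = 0.3021, ΔT = 1.17/(1−0.3021) = 1.6765 °C.
Without lapse-rate: g' = 0.4561, ΔT' = 1.17/(1−0.4561) = 2.1511 °C.
Change = 2.1511 − 1.6765 = 0.47 °C.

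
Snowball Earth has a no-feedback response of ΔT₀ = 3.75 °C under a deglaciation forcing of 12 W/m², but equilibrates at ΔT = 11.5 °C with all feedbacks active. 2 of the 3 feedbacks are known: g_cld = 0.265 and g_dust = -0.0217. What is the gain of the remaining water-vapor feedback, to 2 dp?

Amplification A = ΔT/ΔT₀ = 11.5/3.75 = 3.067.
Total gain g = 1 − 1/A = 1 − 1/3.067 = 0.6739.
Known gains sum to 0.265 − 0.0217 = 0.2433.
g_wv = 0.6739 − 0.2433 = 0.43.

0.43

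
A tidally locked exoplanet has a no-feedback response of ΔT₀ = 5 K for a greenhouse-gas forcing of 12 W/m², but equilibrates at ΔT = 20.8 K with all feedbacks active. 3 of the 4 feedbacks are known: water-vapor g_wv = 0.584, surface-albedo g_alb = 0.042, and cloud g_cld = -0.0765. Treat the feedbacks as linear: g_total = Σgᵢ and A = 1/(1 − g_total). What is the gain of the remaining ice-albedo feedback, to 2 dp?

Amplification A = ΔT/ΔT₀ = 20.8/5 = 4.16.
Total gain g = 1 − 1/A = 1 − 1/4.16 = 0.7596.
Known gains sum to 0.584 + 0.042 − 0.0765 = 0.5495.
g_ice = 0.7596 − 0.5495 = 0.21.

0.21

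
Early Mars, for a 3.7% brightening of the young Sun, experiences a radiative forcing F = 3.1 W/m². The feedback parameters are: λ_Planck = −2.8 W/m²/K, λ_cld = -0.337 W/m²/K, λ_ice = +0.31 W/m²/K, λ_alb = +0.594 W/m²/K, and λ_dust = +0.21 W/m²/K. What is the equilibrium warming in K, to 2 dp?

1.53 K

Net feedback parameter λ = (−2.8) + (-0.337) + (+0.31) + (+0.594) + (+0.21) = -2.023 W/m²/K.
ΔT = −F/λ = −3.1/(-2.023) = 1.53 K.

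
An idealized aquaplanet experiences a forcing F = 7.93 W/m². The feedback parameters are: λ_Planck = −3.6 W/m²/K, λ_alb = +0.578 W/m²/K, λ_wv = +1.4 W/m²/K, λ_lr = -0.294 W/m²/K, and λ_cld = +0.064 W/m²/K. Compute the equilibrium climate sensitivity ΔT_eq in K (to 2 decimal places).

4.28 K

Net feedback parameter λ = (−3.6) + (+0.578) + (+1.4) + (-0.294) + (+0.064) = -1.852 W/m²/K.
ΔT = −F/λ = −7.93/(-1.852) = 4.28 K.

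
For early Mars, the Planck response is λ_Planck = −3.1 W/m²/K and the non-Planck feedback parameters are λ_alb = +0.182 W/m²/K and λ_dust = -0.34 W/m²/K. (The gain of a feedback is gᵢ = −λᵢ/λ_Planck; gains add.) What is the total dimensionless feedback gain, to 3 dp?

-0.051

Convert to gains: g_alb = 0.182/3.1 = 0.05871; g_dust = -0.34/3.1 = -0.1097.
Total gain g = -0.05099.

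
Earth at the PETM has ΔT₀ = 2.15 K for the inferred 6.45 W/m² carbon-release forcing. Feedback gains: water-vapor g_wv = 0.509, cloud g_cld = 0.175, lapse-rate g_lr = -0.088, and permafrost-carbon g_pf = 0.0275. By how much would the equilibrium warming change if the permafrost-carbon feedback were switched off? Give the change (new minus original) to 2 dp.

-0.39 K

Original: g = 0.6235, ΔT = 2.15/(1−0.6235) = 5.7105 K.
Without permafrost-carbon: g' = 0.596, ΔT' = 2.15/(1−0.596) = 5.3218 K.
Change = 5.3218 − 5.7105 = -0.39 K.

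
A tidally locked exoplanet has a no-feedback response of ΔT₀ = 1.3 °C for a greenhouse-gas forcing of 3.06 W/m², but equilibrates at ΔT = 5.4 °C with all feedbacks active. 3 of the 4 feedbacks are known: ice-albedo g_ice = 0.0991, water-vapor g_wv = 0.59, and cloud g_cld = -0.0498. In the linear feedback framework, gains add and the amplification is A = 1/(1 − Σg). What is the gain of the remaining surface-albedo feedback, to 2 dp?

Amplification A = ΔT/ΔT₀ = 5.4/1.3 = 4.154.
Total gain g = 1 − 1/A = 1 − 1/4.154 = 0.7593.
Known gains sum to 0.0991 + 0.59 − 0.0498 = 0.6393.
g_alb = 0.7593 − 0.6393 = 0.12.

0.12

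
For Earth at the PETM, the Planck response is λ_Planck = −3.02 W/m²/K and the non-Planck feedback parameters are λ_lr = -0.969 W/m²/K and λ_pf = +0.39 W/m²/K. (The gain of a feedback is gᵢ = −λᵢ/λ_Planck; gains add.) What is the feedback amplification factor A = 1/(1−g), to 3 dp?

Convert to gains: g_lr = -0.969/3.02 = -0.3209; g_pf = 0.39/3.02 = 0.1291.
Total gain g = -0.1918.
A = 1/(1 + 0.1918) = 0.839.

0.839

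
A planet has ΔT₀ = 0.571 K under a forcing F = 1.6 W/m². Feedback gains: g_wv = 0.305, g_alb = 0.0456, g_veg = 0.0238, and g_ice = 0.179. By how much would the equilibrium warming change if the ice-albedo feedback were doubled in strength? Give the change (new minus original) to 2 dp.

0.86 K

Original: g = 0.5534, ΔT = 0.571/(1−0.5534) = 1.2785 K.
With doubled ice-albedo: g' = 0.7324, ΔT' = 0.571/(1−0.7324) = 2.1338 K.
Change = 2.1338 − 1.2785 = 0.86 K.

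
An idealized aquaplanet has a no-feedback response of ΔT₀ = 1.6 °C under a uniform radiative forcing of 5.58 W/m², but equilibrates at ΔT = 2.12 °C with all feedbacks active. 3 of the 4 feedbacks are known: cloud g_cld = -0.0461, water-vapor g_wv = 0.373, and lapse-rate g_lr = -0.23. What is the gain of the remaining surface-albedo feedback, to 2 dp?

Amplification A = ΔT/ΔT₀ = 2.12/1.6 = 1.325.
Total gain g = 1 − 1/A = 1 − 1/1.325 = 0.2453.
Known gains sum to -0.0461 + 0.373 − 0.23 = 0.0969.
g_alb = 0.2453 − 0.0969 = 0.15.

0.15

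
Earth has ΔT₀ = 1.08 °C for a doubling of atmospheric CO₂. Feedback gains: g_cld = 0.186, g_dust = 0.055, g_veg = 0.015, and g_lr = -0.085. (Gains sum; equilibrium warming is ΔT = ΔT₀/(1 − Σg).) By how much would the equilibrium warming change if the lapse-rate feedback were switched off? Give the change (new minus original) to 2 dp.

Original: g = 0.171, ΔT = 1.08/(1−0.171) = 1.3028 °C.
Without lapse-rate: g' = 0.256, ΔT' = 1.08/(1−0.256) = 1.4516 °C.
Change = 1.4516 − 1.3028 = 0.15 °C.

0.15 °C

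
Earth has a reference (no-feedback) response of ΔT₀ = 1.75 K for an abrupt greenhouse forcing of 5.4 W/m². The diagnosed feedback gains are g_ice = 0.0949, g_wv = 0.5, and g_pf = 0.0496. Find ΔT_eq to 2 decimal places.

4.92 K

Total gain g = 0.0949 + 0.5 + 0.0496 = 0.6445.
Amplification A = 1/(1 − 0.6445) = 2.813.
ΔT = 1.75 × 2.813 = 4.92 K.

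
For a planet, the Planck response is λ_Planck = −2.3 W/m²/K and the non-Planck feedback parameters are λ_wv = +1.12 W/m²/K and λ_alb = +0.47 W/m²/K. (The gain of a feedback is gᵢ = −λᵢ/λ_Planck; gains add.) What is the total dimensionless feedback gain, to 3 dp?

Convert to gains: g_wv = 1.12/2.3 = 0.487; g_alb = 0.47/2.3 = 0.2043.
Total gain g = 0.6913.

0.691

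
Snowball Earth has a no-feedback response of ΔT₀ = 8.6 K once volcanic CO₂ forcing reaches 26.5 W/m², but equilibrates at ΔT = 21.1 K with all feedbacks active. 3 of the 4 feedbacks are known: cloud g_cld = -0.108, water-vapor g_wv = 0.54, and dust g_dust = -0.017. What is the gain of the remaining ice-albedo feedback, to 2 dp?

0.18

Amplification A = ΔT/ΔT₀ = 21.1/8.6 = 2.453.
Total gain g = 1 − 1/A = 1 − 1/2.453 = 0.5923.
Known gains sum to -0.108 + 0.54 − 0.017 = 0.415.
g_ice = 0.5923 − 0.415 = 0.18.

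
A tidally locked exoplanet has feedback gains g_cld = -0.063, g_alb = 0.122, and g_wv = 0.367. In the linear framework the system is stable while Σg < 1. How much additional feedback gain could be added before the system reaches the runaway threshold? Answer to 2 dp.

0.57

Current total gain = -0.063 + 0.122 + 0.367 = 0.426.
Margin to runaway = 1 − 0.426 = 0.57.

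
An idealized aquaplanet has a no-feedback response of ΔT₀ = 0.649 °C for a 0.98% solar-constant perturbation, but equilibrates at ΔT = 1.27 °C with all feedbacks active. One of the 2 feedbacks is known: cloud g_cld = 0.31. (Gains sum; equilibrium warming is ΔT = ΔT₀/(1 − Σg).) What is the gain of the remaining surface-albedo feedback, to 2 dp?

0.18

Amplification A = ΔT/ΔT₀ = 1.27/0.649 = 1.957.
Total gain g = 1 − 1/A = 1 − 1/1.957 = 0.489.
The known gain is 0.31.
g_alb = 0.489 − 0.31 = 0.18.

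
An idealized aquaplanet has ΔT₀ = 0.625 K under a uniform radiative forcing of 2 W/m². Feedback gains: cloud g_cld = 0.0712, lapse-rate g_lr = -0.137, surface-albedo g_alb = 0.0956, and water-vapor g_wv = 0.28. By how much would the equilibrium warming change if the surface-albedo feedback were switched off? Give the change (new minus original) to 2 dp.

-0.11 K

Original: g = 0.3098, ΔT = 0.625/(1−0.3098) = 0.9055 K.
Without surface-albedo: g' = 0.2142, ΔT' = 0.625/(1−0.2142) = 0.7954 K.
Change = 0.7954 − 0.9055 = -0.11 K.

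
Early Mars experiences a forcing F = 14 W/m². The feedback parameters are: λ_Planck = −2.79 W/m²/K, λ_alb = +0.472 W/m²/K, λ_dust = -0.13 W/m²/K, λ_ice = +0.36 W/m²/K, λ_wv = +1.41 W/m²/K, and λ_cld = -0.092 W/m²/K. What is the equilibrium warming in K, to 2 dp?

18.18 K

Net feedback parameter λ = (−2.79) + (+0.472) + (-0.13) + (+0.36) + (+1.41) + (-0.092) = -0.77 W/m²/K.
ΔT = −F/λ = −14/(-0.77) = 18.18 K.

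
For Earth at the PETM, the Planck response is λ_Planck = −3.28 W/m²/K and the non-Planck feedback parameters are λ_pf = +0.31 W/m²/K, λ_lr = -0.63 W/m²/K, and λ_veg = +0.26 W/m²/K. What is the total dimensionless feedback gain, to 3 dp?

Convert to gains: g_pf = 0.31/3.28 = 0.09451; g_lr = -0.63/3.28 = -0.1921; g_veg = 0.26/3.28 = 0.07927.
Total gain g = -0.01832.

-0.018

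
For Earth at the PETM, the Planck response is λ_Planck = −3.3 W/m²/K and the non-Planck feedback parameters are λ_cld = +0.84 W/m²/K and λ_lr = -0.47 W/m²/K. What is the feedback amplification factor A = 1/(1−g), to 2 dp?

1.13

Convert to gains: g_cld = 0.84/3.3 = 0.2545; g_lr = -0.47/3.3 = -0.1424.
Total gain g = 0.1121.
A = 1/(1 − 0.1121) = 1.13.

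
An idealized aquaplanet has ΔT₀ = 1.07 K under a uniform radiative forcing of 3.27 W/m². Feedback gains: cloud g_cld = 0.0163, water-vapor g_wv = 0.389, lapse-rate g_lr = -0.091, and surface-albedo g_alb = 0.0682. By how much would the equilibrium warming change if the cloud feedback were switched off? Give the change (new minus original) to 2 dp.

Original: g = 0.3825, ΔT = 1.07/(1−0.3825) = 1.7328 K.
Without cloud: g' = 0.3662, ΔT' = 1.07/(1−0.3662) = 1.6882 K.
Change = 1.6882 − 1.7328 = -0.04 K.

-0.04 K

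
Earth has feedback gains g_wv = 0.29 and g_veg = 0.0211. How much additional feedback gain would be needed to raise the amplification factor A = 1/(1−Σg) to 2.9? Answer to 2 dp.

Current total gain = 0.3111.
Target gain for A = 2.9: g* = 1 − 1/2.9 = 0.6552.
Additional gain needed = 0.6552 − 0.3111 = 0.34.

0.34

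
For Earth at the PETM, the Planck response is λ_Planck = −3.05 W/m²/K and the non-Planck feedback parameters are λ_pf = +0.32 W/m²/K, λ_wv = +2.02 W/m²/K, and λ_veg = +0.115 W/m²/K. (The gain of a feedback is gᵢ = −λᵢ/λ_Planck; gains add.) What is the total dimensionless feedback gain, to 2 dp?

0.80

Convert to gains: g_pf = 0.32/3.05 = 0.1049; g_wv = 2.02/3.05 = 0.6623; g_veg = 0.115/3.05 = 0.0377.
Total gain g = 0.8049.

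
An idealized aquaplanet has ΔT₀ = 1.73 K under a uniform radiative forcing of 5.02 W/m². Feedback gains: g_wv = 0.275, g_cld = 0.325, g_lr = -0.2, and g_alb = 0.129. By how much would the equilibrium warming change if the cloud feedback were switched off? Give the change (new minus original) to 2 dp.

-1.50 K

Original: g = 0.529, ΔT = 1.73/(1−0.529) = 3.6730 K.
Without cloud: g' = 0.204, ΔT' = 1.73/(1−0.204) = 2.1734 K.
Change = 2.1734 − 3.6730 = -1.50 K.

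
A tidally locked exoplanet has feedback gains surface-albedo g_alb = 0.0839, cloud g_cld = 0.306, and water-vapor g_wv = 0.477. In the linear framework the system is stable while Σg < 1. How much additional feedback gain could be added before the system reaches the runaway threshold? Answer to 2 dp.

0.13

Current total gain = 0.0839 + 0.306 + 0.477 = 0.8669.
Margin to runaway = 1 − 0.8669 = 0.13.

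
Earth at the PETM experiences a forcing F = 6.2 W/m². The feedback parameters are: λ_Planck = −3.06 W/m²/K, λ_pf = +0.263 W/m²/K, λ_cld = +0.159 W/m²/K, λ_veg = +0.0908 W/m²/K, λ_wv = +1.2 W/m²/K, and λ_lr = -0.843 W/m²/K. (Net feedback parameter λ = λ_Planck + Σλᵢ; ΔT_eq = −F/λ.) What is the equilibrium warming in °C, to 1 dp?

Net feedback parameter λ = (−3.06) + (+0.263) + (+0.159) + (+0.0908) + (+1.2) + (-0.843) = -2.1902 W/m²/K.
ΔT = −F/λ = −6.2/(-2.1902) = 2.8 °C.

2.8 °C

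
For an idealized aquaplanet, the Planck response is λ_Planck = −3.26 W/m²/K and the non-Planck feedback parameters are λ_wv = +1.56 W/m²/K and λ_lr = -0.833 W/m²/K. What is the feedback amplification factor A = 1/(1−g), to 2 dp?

Convert to gains: g_wv = 1.56/3.26 = 0.4785; g_lr = -0.833/3.26 = -0.2555.
Total gain g = 0.223.
A = 1/(1 − 0.223) = 1.29.

1.29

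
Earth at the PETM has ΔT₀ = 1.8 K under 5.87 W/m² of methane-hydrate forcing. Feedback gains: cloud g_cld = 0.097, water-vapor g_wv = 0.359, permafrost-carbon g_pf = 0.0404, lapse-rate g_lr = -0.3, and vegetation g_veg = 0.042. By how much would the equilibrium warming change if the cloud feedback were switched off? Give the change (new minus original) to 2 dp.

Original: g = 0.2384, ΔT = 1.8/(1−0.2384) = 2.3634 K.
Without cloud: g' = 0.1414, ΔT' = 1.8/(1−0.1414) = 2.0964 K.
Change = 2.0964 − 2.3634 = -0.27 K.

-0.27 K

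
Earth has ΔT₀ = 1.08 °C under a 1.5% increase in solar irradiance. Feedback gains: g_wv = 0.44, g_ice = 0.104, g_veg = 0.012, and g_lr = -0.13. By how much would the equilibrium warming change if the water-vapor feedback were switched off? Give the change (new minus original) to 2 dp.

-0.82 °C

Original: g = 0.426, ΔT = 1.08/(1−0.426) = 1.8815 °C.
Without water-vapor: g' = -0.014, ΔT' = 1.08/(1+0.014) = 1.0651 °C.
Change = 1.0651 − 1.8815 = -0.82 °C.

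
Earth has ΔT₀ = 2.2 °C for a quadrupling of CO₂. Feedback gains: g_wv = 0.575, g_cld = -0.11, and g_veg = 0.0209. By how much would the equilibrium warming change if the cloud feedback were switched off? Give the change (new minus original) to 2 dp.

Original: g = 0.4859, ΔT = 2.2/(1−0.4859) = 4.2793 °C.
Without cloud: g' = 0.5959, ΔT' = 2.2/(1−0.5959) = 5.4442 °C.
Change = 5.4442 − 4.2793 = 1.16 °C.

1.16 °C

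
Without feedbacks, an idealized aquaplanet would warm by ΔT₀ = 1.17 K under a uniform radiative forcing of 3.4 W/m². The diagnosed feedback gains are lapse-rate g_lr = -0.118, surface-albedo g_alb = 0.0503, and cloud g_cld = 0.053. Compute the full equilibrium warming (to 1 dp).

1.2 K

Total gain g = -0.118 + 0.0503 + 0.053 = -0.0147.
Amplification A = 1/(1 + 0.0147) = 0.9855.
ΔT = 1.17 × 0.9855 = 1.2 K.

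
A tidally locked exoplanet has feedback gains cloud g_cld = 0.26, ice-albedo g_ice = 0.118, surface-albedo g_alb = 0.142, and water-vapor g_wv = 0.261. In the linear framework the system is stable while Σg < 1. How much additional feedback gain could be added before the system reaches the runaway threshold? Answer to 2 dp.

Current total gain = 0.26 + 0.118 + 0.142 + 0.261 = 0.781.
Margin to runaway = 1 − 0.781 = 0.22.

0.22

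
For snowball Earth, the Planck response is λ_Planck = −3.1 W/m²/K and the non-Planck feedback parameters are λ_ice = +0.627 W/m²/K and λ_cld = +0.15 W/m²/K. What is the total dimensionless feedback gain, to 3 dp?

Convert to gains: g_ice = 0.627/3.1 = 0.2023; g_cld = 0.15/3.1 = 0.04839.
Total gain g = 0.25069.

0.251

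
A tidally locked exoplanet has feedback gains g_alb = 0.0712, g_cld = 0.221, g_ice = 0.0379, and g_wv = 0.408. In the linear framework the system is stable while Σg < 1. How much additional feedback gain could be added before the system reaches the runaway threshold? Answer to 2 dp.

Current total gain = 0.0712 + 0.221 + 0.0379 + 0.408 = 0.7381.
Margin to runaway = 1 − 0.7381 = 0.26.

0.26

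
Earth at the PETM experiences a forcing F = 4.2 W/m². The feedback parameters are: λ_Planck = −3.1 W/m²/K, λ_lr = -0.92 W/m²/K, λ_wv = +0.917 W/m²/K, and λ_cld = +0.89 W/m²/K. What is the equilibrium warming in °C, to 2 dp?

1.90 °C

Net feedback parameter λ = (−3.1) + (-0.92) + (+0.917) + (+0.89) = -2.213 W/m²/K.
ΔT = −F/λ = −4.2/(-2.213) = 1.90 °C.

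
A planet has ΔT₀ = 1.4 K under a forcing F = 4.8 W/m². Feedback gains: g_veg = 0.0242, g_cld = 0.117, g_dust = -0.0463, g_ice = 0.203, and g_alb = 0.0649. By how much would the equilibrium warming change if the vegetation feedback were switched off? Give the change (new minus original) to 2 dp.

-0.08 K

Original: g = 0.3628, ΔT = 1.4/(1−0.3628) = 2.1971 K.
Without vegetation: g' = 0.3386, ΔT' = 1.4/(1−0.3386) = 2.1167 K.
Change = 2.1167 − 2.1971 = -0.08 K.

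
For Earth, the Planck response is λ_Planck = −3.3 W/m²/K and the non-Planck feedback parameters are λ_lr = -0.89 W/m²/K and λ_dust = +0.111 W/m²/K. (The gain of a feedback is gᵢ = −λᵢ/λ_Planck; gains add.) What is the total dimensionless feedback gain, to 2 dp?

-0.24

Convert to gains: g_lr = -0.89/3.3 = -0.2697; g_dust = 0.111/3.3 = 0.03364.
Total gain g = -0.23606.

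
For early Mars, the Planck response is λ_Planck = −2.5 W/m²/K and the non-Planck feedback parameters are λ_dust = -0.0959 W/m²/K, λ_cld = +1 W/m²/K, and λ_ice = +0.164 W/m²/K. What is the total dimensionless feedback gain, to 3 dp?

0.427

Convert to gains: g_dust = -0.0959/2.5 = -0.03836; g_cld = 1/2.5 = 0.4; g_ice = 0.164/2.5 = 0.0656.
Total gain g = 0.42724.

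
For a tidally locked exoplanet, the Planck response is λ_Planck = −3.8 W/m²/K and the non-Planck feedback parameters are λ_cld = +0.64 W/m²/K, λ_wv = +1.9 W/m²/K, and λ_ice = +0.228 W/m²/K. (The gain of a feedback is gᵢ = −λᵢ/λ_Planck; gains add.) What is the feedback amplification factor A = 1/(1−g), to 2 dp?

3.68

Convert to gains: g_cld = 0.64/3.8 = 0.1684; g_wv = 1.9/3.8 = 0.5; g_ice = 0.228/3.8 = 0.06.
Total gain g = 0.7284.
A = 1/(1 − 0.7284) = 3.68.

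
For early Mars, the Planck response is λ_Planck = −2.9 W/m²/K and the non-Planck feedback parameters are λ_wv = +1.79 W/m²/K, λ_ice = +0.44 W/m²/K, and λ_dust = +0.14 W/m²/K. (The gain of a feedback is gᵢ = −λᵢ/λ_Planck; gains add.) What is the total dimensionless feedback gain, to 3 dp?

Convert to gains: g_wv = 1.79/2.9 = 0.6172; g_ice = 0.44/2.9 = 0.1517; g_dust = 0.14/2.9 = 0.04828.
Total gain g = 0.81718.

0.817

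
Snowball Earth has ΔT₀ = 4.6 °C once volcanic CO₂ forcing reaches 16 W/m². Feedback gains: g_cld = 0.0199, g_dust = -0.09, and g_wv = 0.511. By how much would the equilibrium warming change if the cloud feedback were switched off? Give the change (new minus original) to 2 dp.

-0.28 °C

Original: g = 0.4409, ΔT = 4.6/(1−0.4409) = 8.2275 °C.
Without cloud: g' = 0.421, ΔT' = 4.6/(1−0.421) = 7.9447 °C.
Change = 7.9447 − 8.2275 = -0.28 °C.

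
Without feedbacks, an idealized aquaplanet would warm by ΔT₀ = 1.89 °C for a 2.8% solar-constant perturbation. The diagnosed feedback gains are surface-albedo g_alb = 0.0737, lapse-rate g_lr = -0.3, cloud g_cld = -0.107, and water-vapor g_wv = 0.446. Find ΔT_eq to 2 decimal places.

2.13 °C

Total gain g = 0.0737 − 0.3 − 0.107 + 0.446 = 0.1127.
Amplification A = 1/(1 − 0.1127) = 1.127.
ΔT = 1.89 × 1.127 = 2.13 °C.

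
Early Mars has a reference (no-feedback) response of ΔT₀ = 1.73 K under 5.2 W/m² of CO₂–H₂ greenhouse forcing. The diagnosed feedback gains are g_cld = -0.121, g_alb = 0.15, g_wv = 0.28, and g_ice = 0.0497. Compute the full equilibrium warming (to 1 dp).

Total gain g = -0.121 + 0.15 + 0.28 + 0.0497 = 0.3587.
Amplification A = 1/(1 − 0.3587) = 1.559.
ΔT = 1.73 × 1.559 = 2.7 K.

2.7 K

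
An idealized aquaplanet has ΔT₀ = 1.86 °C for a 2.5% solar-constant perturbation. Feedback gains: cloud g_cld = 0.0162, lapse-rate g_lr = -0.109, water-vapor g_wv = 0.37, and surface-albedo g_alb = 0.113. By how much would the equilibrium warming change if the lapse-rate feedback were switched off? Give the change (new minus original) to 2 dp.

Original: g = 0.3902, ΔT = 1.86/(1−0.3902) = 3.0502 °C.
Without lapse-rate: g' = 0.4992, ΔT' = 1.86/(1−0.4992) = 3.7141 °C.
Change = 3.7141 − 3.0502 = 0.66 °C.

0.66 °C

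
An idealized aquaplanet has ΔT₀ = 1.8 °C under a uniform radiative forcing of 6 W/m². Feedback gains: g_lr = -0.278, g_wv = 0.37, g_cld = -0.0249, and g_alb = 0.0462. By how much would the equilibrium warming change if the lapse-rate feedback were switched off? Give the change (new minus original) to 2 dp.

Original: g = 0.1133, ΔT = 1.8/(1−0.1133) = 2.0300 °C.
Without lapse-rate: g' = 0.3913, ΔT' = 1.8/(1−0.3913) = 2.9571 °C.
Change = 2.9571 − 2.0300 = 0.93 °C.

0.93 °C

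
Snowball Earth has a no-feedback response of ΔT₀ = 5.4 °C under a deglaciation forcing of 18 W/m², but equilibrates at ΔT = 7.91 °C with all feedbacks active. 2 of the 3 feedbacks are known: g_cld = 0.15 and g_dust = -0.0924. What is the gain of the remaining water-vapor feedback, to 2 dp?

0.26

Amplification A = ΔT/ΔT₀ = 7.91/5.4 = 1.465.
Total gain g = 1 − 1/A = 1 − 1/1.465 = 0.3174.
Known gains sum to 0.15 − 0.0924 = 0.0576.
g_wv = 0.3174 − 0.0576 = 0.26.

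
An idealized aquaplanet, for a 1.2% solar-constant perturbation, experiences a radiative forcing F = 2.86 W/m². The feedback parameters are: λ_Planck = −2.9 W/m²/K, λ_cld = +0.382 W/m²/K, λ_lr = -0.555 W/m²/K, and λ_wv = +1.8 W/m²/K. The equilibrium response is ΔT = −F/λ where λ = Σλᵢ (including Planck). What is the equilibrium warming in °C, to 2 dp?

2.25 °C

Net feedback parameter λ = (−2.9) + (+0.382) + (-0.555) + (+1.8) = -1.273 W/m²/K.
ΔT = −F/λ = −2.86/(-1.273) = 2.25 °C.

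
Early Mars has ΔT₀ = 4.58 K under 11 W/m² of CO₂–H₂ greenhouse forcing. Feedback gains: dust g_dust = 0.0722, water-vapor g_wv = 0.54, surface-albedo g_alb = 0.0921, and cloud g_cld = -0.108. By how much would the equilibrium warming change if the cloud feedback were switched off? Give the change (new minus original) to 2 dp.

Original: g = 0.5963, ΔT = 4.58/(1−0.5963) = 11.3451 K.
Without cloud: g' = 0.7043, ΔT' = 4.58/(1−0.7043) = 15.4887 K.
Change = 15.4887 − 11.3451 = 4.14 K.

4.14 K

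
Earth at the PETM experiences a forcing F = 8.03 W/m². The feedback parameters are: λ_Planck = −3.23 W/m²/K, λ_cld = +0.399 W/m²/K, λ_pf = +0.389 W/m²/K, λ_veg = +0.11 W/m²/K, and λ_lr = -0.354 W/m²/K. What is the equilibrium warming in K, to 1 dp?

3.0 K

Net feedback parameter λ = (−3.23) + (+0.399) + (+0.389) + (+0.11) + (-0.354) = -2.686 W/m²/K.
ΔT = −F/λ = −8.03/(-2.686) = 3.0 K.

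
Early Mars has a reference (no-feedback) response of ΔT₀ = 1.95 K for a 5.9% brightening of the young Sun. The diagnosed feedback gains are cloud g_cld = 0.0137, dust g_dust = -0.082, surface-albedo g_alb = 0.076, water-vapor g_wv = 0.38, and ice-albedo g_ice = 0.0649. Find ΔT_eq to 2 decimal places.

3.56 K

Total gain g = 0.0137 − 0.082 + 0.076 + 0.38 + 0.0649 = 0.4526.
Amplification A = 1/(1 − 0.4526) = 1.827.
ΔT = 1.95 × 1.827 = 3.56 K.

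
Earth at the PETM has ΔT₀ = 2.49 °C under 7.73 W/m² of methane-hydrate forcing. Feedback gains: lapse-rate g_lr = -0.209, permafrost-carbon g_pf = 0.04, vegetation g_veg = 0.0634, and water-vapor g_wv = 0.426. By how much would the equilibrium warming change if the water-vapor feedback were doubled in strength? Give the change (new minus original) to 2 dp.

Original: g = 0.3204, ΔT = 2.49/(1−0.3204) = 3.6639 °C.
With doubled water-vapor: g' = 0.7464, ΔT' = 2.49/(1−0.7464) = 9.8186 °C.
Change = 9.8186 − 3.6639 = 6.15 °C.

6.15 °C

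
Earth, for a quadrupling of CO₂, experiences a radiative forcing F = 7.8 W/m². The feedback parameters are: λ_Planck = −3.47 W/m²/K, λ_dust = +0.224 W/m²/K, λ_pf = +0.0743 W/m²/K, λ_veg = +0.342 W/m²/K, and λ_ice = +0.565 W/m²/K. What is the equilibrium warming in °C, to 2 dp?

3.44 °C

Net feedback parameter λ = (−3.47) + (+0.224) + (+0.0743) + (+0.342) + (+0.565) = -2.2647 W/m²/K.
ΔT = −F/λ = −7.8/(-2.2647) = 3.44 °C.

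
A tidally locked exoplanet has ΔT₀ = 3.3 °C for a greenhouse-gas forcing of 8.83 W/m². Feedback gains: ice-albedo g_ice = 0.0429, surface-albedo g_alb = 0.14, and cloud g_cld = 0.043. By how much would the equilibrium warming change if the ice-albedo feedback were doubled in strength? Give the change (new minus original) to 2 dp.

Original: g = 0.2259, ΔT = 3.3/(1−0.2259) = 4.2630 °C.
With doubled ice-albedo: g' = 0.2688, ΔT' = 3.3/(1−0.2688) = 4.5131 °C.
Change = 4.5131 − 4.2630 = 0.25 °C.

0.25 °C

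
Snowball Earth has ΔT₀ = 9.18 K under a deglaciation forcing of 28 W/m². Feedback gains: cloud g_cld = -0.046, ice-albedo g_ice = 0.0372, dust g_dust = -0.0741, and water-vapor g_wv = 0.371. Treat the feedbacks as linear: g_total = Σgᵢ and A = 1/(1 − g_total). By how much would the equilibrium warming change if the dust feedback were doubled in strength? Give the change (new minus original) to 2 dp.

Original: g = 0.2881, ΔT = 9.18/(1−0.2881) = 12.8951 K.
With doubled dust: g' = 0.214, ΔT' = 9.18/(1−0.214) = 11.6794 K.
Change = 11.6794 − 12.8951 = -1.22 K.

-1.22 K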